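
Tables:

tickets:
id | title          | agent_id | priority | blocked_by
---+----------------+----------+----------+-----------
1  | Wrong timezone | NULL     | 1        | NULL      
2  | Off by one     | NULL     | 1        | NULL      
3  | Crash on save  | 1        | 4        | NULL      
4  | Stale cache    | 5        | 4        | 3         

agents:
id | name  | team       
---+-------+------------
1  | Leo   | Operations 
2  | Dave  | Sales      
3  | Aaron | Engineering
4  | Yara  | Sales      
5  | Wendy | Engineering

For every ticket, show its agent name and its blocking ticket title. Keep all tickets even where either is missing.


Two LEFT JOINs from the same base table tickets: one to agents via agent_id, one to tickets itself via blocked_by. Both are LEFT so every ticket is preserved.
Match against agents:
  - ticket 1 (Wrong timezone): agent_id=NULL, no match -> kept with NULL
  - ticket 2 (Off by one): agent_id=NULL, no match -> kept with NULL
  - ticket 3 (Crash on save): agent_id=1 -> matches Leo
  - ticket 4 (Stale cache): agent_id=5 -> matches Wendy
Match against tickets (self):
  - ticket 1 (Wrong timezone): blocked_by=NULL -> NULL
  - ticket 2 (Off by one): blocked_by=NULL -> NULL
  - ticket 3 (Crash on save): blocked_by=NULL -> NULL
  - ticket 4 (Stale cache): blocked_by=3 -> Crash on save

SQL:
SELECT a.title, b.name AS agent, c.title AS blocked_by
FROM tickets a
LEFT JOIN agents b ON a.agent_id = b.id
LEFT JOIN tickets c ON a.blocked_by = c.id

Result:
title          | agent | blocked_by   
---------------+-------+--------------
Wrong timezone | NULL  | NULL         
Off by one     | NULL  | NULL         
Crash on save  | Leo   | NULL         
Stale cache    | Wendy | Crash on save


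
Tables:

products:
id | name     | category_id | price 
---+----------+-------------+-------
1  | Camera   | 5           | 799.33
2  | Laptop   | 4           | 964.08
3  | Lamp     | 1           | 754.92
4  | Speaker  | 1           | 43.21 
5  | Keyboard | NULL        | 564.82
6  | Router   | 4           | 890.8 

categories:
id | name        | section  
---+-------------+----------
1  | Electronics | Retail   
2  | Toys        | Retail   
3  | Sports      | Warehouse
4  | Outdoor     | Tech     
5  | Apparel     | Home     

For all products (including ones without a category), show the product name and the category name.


LEFT JOIN keeps every row from products (the left table); where category_id has no match in categories, the category columns become NULL. Walk through each product:
  - product 1 (Camera): category_id=5 -> matches Apparel
  - product 2 (Laptop): category_id=4 -> matches Outdoor
  - product 3 (Lamp): category_id=1 -> matches Electronics
  - product 4 (Speaker): category_id=1 -> matches Electronics
  - product 5 (Keyboard): category_id=NULL, no match -> kept with NULL
  - product 6 (Router): category_id=4 -> matches Outdoor
All 6 rows appear; 1 has NULL category.

SQL:
SELECT a.name, b.name AS category
FROM products a
LEFT JOIN categories b ON a.category_id = b.id

Result:
name     | category   
---------+------------
Camera   | Apparel    
Laptop   | Outdoor    
Lamp     | Electronics
Speaker  | Electronics
Keyboard | NULL       
Router   | Outdoor    


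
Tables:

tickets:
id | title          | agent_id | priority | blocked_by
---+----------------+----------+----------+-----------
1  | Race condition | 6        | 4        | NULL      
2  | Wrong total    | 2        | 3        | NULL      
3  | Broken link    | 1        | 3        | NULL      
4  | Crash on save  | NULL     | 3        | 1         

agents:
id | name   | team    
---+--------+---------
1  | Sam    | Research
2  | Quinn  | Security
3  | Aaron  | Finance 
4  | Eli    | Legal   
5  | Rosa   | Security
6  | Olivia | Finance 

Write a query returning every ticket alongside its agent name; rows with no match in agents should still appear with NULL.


LEFT JOIN keeps every row from tickets (the left table); where agent_id has no match in agents, the agent columns become NULL. Walk through each ticket:
  - ticket 1 (Race condition): agent_id=6 -> matches Olivia
  - ticket 2 (Wrong total): agent_id=2 -> matches Quinn
  - ticket 3 (Broken link): agent_id=1 -> matches Sam
  - ticket 4 (Crash on save): agent_id=NULL, no match -> kept with NULL
All 4 rows appear; 1 has NULL agent.

SQL:
SELECT a.title, b.name AS agent
FROM tickets a
LEFT JOIN agents b ON a.agent_id = b.id

Result:
title          | agent 
---------------+-------
Race condition | Olivia
Wrong total    | Quinn 
Broken link    | Sam   
Crash on save  | NULL  


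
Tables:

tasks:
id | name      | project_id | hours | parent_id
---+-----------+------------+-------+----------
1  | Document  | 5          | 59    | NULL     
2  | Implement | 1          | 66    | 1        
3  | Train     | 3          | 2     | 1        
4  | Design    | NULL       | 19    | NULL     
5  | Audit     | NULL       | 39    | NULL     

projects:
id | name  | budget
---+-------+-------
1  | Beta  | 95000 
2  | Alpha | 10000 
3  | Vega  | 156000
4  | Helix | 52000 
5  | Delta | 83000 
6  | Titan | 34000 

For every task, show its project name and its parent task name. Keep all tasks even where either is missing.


Two LEFT JOINs from the same base table tasks: one to projects via project_id, one to tasks itself via parent_id. Both are LEFT so every task is preserved.
Match against projects:
  - task 1 (Document): project_id=5 -> matches Delta
  - task 2 (Implement): project_id=1 -> matches Beta
  - task 3 (Train): project_id=3 -> matches Vega
  - task 4 (Design): project_id=NULL, no match -> kept with NULL
  - task 5 (Audit): project_id=NULL, no match -> kept with NULL
Match against tasks (self):
  - task 1 (Document): parent_id=NULL -> NULL
  - task 2 (Implement): parent_id=1 -> Document
  - task 3 (Train): parent_id=1 -> Document
  - task 4 (Design): parent_id=NULL -> NULL
  - task 5 (Audit): parent_id=NULL -> NULL

SQL:
SELECT a.name, b.name AS project, c.name AS parent
FROM tasks a
LEFT JOIN projects b ON a.project_id = b.id
LEFT JOIN tasks c ON a.parent_id = c.id

Result:
name      | project | parent  
----------+---------+---------
Document  | Delta   | NULL    
Implement | Beta    | Document
Train     | Vega    | Document
Design    | NULL    | NULL    
Audit     | NULL    | NULL    


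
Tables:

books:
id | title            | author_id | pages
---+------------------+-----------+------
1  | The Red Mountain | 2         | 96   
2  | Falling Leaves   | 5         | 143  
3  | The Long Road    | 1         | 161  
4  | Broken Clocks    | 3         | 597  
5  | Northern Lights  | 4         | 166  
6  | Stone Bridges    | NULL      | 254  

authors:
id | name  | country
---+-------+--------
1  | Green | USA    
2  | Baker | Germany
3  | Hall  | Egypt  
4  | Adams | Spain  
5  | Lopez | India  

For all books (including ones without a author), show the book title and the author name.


LEFT JOIN keeps every row from books (the left table); where author_id has no match in authors, the author columns become NULL. Walk through each book:
  - book 1 (The Red Mountain): author_id=2 -> matches Baker
  - book 2 (Falling Leaves): author_id=5 -> matches Lopez
  - book 3 (The Long Road): author_id=1 -> matches Green
  - book 4 (Broken Clocks): author_id=3 -> matches Hall
  - book 5 (Northern Lights): author_id=4 -> matches Adams
  - book 6 (Stone Bridges): author_id=NULL, no match -> kept with NULL
All 6 rows appear; 1 has NULL author.

SQL:
SELECT a.title, b.name AS author
FROM books a
LEFT JOIN authors b ON a.author_id = b.id

Result:
title            | author
-----------------+-------
The Red Mountain | Baker 
Falling Leaves   | Lopez 
The Long Road    | Green 
Broken Clocks    | Hall  
Northern Lights  | Adams 
Stone Bridges    | NULL  


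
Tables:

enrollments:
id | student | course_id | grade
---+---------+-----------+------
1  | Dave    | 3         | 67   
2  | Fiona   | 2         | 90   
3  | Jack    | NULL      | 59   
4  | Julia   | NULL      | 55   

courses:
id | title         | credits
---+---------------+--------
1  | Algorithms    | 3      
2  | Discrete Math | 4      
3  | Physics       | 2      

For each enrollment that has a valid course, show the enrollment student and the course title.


INNER JOIN keeps only enrollments rows whose course_id matches an id in courses. Walk through each enrollment:
  - enrollment 1 (Dave): course_id=3 -> matches Physics
  - enrollment 2 (Fiona): course_id=2 -> matches Discrete Math
  - enrollment 3 (Jack): course_id=NULL, no match -> dropped
  - enrollment 4 (Julia): course_id=NULL, no match -> dropped
So 2 of 4 rows are dropped.

SQL:
SELECT a.student, b.title AS course
FROM enrollments a
INNER JOIN courses b ON a.course_id = b.id

Result:
student | course       
--------+--------------
Dave    | Physics      
Fiona   | Discrete Math


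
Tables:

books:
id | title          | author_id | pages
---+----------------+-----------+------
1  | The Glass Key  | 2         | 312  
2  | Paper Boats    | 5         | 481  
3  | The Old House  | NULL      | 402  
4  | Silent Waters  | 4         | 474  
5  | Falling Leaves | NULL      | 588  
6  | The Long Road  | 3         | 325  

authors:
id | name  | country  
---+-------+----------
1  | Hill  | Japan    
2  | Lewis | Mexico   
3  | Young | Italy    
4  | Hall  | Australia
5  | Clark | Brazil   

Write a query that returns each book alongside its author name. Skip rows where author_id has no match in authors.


INNER JOIN keeps only books rows whose author_id matches an id in authors. Walk through each book:
  - book 1 (The Glass Key): author_id=2 -> matches Lewis
  - book 2 (Paper Boats): author_id=5 -> matches Clark
  - book 3 (The Old House): author_id=NULL, no match -> dropped
  - book 4 (Silent Waters): author_id=4 -> matches Hall
  - book 5 (Falling Leaves): author_id=NULL, no match -> dropped
  - book 6 (The Long Road): author_id=3 -> matches Young
So 2 of 6 rows are dropped.

SQL:
SELECT a.title, b.name AS author
FROM books a
INNER JOIN authors b ON a.author_id = b.id

Result:
title         | author
--------------+-------
The Glass Key | Lewis 
Paper Boats   | Clark 
Silent Waters | Hall  
The Long Road | Young 


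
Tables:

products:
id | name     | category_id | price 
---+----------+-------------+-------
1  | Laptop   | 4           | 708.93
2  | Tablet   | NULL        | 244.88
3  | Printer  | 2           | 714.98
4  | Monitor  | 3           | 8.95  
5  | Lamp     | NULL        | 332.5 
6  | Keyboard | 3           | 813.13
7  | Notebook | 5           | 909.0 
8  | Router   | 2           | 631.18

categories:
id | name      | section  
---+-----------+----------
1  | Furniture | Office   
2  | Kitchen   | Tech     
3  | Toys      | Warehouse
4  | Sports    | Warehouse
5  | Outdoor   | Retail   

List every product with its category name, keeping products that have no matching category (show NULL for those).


LEFT JOIN keeps every row from products (the left table); where category_id has no match in categories, the category columns become NULL. Walk through each product:
  - product 1 (Laptop): category_id=4 -> matches Sports
  - product 2 (Tablet): category_id=NULL, no match -> kept with NULL
  - product 3 (Printer): category_id=2 -> matches Kitchen
  - product 4 (Monitor): category_id=3 -> matches Toys
  - product 5 (Lamp): category_id=NULL, no match -> kept with NULL
  - product 6 (Keyboard): category_id=3 -> matches Toys
  - product 7 (Notebook): category_id=5 -> matches Outdoor
  - product 8 (Router): category_id=2 -> matches Kitchen
All 8 rows appear; 2 have NULL category.

SQL:
SELECT a.name, b.name AS category
FROM products a
LEFT JOIN categories b ON a.category_id = b.id

Result:
name     | category
---------+---------
Laptop   | Sports  
Tablet   | NULL    
Printer  | Kitchen 
Monitor  | Toys    
Lamp     | NULL    
Keyboard | Toys    
Notebook | Outdoor 
Router   | Kitchen 


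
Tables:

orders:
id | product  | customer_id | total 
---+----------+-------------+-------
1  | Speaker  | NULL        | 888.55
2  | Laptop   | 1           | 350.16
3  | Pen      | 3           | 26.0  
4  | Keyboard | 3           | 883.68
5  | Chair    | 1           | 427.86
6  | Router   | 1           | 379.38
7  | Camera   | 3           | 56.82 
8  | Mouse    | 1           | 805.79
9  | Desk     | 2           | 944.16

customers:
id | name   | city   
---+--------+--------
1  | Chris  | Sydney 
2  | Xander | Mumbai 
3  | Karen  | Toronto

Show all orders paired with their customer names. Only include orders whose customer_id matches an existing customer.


INNER JOIN keeps only orders rows whose customer_id matches an id in customers. Walk through each order:
  - order 1 (Speaker): customer_id=NULL, no match -> dropped
  - order 2 (Laptop): customer_id=1 -> matches Chris
  - order 3 (Pen): customer_id=3 -> matches Karen
  - order 4 (Keyboard): customer_id=3 -> matches Karen
  - order 5 (Chair): customer_id=1 -> matches Chris
  - order 6 (Router): customer_id=1 -> matches Chris
  - order 7 (Camera): customer_id=3 -> matches Karen
  - order 8 (Mouse): customer_id=1 -> matches Chris
  - order 9 (Desk): customer_id=2 -> matches Xander
So 1 of 9 rows is dropped.

SQL:
SELECT a.product, b.name AS customer
FROM orders a
INNER JOIN customers b ON a.customer_id = b.id

Result:
product  | customer
---------+---------
Laptop   | Chris   
Pen      | Karen   
Keyboard | Karen   
Chair    | Chris   
Router   | Chris   
Camera   | Karen   
Mouse    | Chris   
Desk     | Xander  


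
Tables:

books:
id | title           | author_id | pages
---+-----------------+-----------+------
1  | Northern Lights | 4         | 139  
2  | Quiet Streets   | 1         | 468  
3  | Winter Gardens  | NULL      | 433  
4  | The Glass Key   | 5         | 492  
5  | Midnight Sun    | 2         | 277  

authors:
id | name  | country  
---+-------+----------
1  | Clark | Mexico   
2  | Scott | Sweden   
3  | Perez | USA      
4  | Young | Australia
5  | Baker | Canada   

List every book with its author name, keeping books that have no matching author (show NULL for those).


LEFT JOIN keeps every row from books (the left table); where author_id has no match in authors, the author columns become NULL. Walk through each book:
  - book 1 (Northern Lights): author_id=4 -> matches Young
  - book 2 (Quiet Streets): author_id=1 -> matches Clark
  - book 3 (Winter Gardens): author_id=NULL, no match -> kept with NULL
  - book 4 (The Glass Key): author_id=5 -> matches Baker
  - book 5 (Midnight Sun): author_id=2 -> matches Scott
All 5 rows appear; 1 has NULL author.

SQL:
SELECT a.title, b.name AS author
FROM books a
LEFT JOIN authors b ON a.author_id = b.id

Result:
title           | author
----------------+-------
Northern Lights | Young 
Quiet Streets   | Clark 
Winter Gardens  | NULL  
The Glass Key   | Baker 
Midnight Sun    | Scott 


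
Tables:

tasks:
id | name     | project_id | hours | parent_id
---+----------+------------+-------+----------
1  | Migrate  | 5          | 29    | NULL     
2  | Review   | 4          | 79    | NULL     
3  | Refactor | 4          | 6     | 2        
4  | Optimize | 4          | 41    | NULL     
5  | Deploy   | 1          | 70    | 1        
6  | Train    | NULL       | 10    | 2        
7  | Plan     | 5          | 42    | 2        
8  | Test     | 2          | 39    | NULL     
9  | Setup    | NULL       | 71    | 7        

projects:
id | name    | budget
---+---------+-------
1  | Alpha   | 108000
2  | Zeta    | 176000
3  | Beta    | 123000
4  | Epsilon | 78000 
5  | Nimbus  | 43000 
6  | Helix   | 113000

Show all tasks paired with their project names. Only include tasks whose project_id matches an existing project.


INNER JOIN keeps only tasks rows whose project_id matches an id in projects. Walk through each task:
  - task 1 (Migrate): project_id=5 -> matches Nimbus
  - task 2 (Review): project_id=4 -> matches Epsilon
  - task 3 (Refactor): project_id=4 -> matches Epsilon
  - task 4 (Optimize): project_id=4 -> matches Epsilon
  - task 5 (Deploy): project_id=1 -> matches Alpha
  - task 6 (Train): project_id=NULL, no match -> dropped
  - task 7 (Plan): project_id=5 -> matches Nimbus
  - task 8 (Test): project_id=2 -> matches Zeta
  - task 9 (Setup): project_id=NULL, no match -> dropped
So 2 of 9 rows are dropped.

SQL:
SELECT a.name, b.name AS project
FROM tasks a
INNER JOIN projects b ON a.project_id = b.id

Result:
name     | project
---------+--------
Migrate  | Nimbus 
Review   | Epsilon
Refactor | Epsilon
Optimize | Epsilon
Deploy   | Alpha  
Plan     | Nimbus 
Test     | Zeta   


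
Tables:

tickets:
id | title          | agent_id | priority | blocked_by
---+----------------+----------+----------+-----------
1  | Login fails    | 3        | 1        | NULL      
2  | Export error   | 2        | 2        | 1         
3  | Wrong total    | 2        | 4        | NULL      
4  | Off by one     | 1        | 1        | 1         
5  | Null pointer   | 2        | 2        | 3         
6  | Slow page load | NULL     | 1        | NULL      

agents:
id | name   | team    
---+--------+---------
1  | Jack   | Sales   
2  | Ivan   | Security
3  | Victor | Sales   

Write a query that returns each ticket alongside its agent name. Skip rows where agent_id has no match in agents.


INNER JOIN keeps only tickets rows whose agent_id matches an id in agents. Walk through each ticket:
  - ticket 1 (Login fails): agent_id=3 -> matches Victor
  - ticket 2 (Export error): agent_id=2 -> matches Ivan
  - ticket 3 (Wrong total): agent_id=2 -> matches Ivan
  - ticket 4 (Off by one): agent_id=1 -> matches Jack
  - ticket 5 (Null pointer): agent_id=2 -> matches Ivan
  - ticket 6 (Slow page load): agent_id=NULL, no match -> dropped
So 1 of 6 rows is dropped.

SQL:
SELECT a.title, b.name AS agent
FROM tickets a
INNER JOIN agents b ON a.agent_id = b.id

Result:
title        | agent 
-------------+-------
Login fails  | Victor
Export error | Ivan  
Wrong total  | Ivan  
Off by one   | Jack  
Null pointer | Ivan  


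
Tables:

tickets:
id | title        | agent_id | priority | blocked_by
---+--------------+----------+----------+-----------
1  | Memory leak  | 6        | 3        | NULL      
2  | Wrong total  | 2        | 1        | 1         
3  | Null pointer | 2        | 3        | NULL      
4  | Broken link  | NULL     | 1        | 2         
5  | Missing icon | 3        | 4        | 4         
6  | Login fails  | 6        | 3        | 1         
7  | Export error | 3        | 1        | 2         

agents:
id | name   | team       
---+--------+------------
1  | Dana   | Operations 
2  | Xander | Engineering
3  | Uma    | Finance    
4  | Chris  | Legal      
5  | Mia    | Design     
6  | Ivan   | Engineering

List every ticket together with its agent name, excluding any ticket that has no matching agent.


INNER JOIN keeps only tickets rows whose agent_id matches an id in agents. Walk through each ticket:
  - ticket 1 (Memory leak): agent_id=6 -> matches Ivan
  - ticket 2 (Wrong total): agent_id=2 -> matches Xander
  - ticket 3 (Null pointer): agent_id=2 -> matches Xander
  - ticket 4 (Broken link): agent_id=NULL, no match -> dropped
  - ticket 5 (Missing icon): agent_id=3 -> matches Uma
  - ticket 6 (Login fails): agent_id=6 -> matches Ivan
  - ticket 7 (Export error): agent_id=3 -> matches Uma
So 1 of 7 rows is dropped.

SQL:
SELECT a.title, b.name AS agent
FROM tickets a
INNER JOIN agents b ON a.agent_id = b.id

Result:
title        | agent 
-------------+-------
Memory leak  | Ivan  
Wrong total  | Xander
Null pointer | Xander
Missing icon | Uma   
Login fails  | Ivan  
Export error | Uma   


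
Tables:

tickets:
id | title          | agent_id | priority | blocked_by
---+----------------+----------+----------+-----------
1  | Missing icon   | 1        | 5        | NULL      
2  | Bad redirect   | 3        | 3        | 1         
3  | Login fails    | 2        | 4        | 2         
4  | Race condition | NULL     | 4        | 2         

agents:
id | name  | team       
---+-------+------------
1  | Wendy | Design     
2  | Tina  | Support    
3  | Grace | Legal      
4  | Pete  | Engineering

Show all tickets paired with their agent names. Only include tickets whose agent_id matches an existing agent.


INNER JOIN keeps only tickets rows whose agent_id matches an id in agents. Walk through each ticket:
  - ticket 1 (Missing icon): agent_id=1 -> matches Wendy
  - ticket 2 (Bad redirect): agent_id=3 -> matches Grace
  - ticket 3 (Login fails): agent_id=2 -> matches Tina
  - ticket 4 (Race condition): agent_id=NULL, no match -> dropped
So 1 of 4 rows is dropped.

SQL:
SELECT a.title, b.name AS agent
FROM tickets a
INNER JOIN agents b ON a.agent_id = b.id

Result:
title        | agent
-------------+------
Missing icon | Wendy
Bad redirect | Grace
Login fails  | Tina 


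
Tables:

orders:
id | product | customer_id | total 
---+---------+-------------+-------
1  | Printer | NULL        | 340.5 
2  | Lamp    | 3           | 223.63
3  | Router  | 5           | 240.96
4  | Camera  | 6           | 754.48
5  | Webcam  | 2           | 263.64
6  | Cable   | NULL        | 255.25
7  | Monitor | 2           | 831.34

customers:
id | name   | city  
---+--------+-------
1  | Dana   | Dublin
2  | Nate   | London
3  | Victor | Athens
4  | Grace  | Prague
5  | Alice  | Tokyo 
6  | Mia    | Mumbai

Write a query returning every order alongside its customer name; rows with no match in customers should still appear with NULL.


LEFT JOIN keeps every row from orders (the left table); where customer_id has no match in customers, the customer columns become NULL. Walk through each order:
  - order 1 (Printer): customer_id=NULL, no match -> kept with NULL
  - order 2 (Lamp): customer_id=3 -> matches Victor
  - order 3 (Router): customer_id=5 -> matches Alice
  - order 4 (Camera): customer_id=6 -> matches Mia
  - order 5 (Webcam): customer_id=2 -> matches Nate
  - order 6 (Cable): customer_id=NULL, no match -> kept with NULL
  - order 7 (Monitor): customer_id=2 -> matches Nate
All 7 rows appear; 2 have NULL customer.

SQL:
SELECT a.product, b.name AS customer
FROM orders a
LEFT JOIN customers b ON a.customer_id = b.id

Result:
product | customer
--------+---------
Printer | NULL    
Lamp    | Victor  
Router  | Alice   
Camera  | Mia     
Webcam  | Nate    
Cable   | NULL    
Monitor | Nate    


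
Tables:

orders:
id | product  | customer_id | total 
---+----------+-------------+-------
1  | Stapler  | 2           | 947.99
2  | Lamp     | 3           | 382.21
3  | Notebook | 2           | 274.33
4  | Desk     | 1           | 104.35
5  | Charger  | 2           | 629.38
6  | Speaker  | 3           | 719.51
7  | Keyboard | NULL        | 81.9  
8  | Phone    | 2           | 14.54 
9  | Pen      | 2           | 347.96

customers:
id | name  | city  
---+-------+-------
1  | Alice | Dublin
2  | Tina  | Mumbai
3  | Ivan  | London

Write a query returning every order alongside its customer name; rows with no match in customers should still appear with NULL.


LEFT JOIN keeps every row from orders (the left table); where customer_id has no match in customers, the customer columns become NULL. Walk through each order:
  - order 1 (Stapler): customer_id=2 -> matches Tina
  - order 2 (Lamp): customer_id=3 -> matches Ivan
  - order 3 (Notebook): customer_id=2 -> matches Tina
  - order 4 (Desk): customer_id=1 -> matches Alice
  - order 5 (Charger): customer_id=2 -> matches Tina
  - order 6 (Speaker): customer_id=3 -> matches Ivan
  - order 7 (Keyboard): customer_id=NULL, no match -> kept with NULL
  - order 8 (Phone): customer_id=2 -> matches Tina
  - order 9 (Pen): customer_id=2 -> matches Tina
All 9 rows appear; 1 has NULL customer.

SQL:
SELECT a.product, b.name AS customer
FROM orders a
LEFT JOIN customers b ON a.customer_id = b.id

Result:
product  | customer
---------+---------
Stapler  | Tina    
Lamp     | Ivan    
Notebook | Tina    
Desk     | Alice   
Charger  | Tina    
Speaker  | Ivan    
Keyboard | NULL    
Phone    | Tina    
Pen      | Tina    


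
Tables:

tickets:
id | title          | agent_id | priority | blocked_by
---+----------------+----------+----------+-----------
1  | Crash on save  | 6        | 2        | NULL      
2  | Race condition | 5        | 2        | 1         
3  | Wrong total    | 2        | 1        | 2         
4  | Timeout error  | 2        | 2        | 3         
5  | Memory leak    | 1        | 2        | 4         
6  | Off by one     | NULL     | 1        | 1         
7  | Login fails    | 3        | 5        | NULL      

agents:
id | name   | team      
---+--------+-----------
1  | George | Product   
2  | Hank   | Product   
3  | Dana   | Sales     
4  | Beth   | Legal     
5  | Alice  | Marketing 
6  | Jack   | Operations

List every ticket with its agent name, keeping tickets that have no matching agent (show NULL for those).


LEFT JOIN keeps every row from tickets (the left table); where agent_id has no match in agents, the agent columns become NULL. Walk through each ticket:
  - ticket 1 (Crash on save): agent_id=6 -> matches Jack
  - ticket 2 (Race condition): agent_id=5 -> matches Alice
  - ticket 3 (Wrong total): agent_id=2 -> matches Hank
  - ticket 4 (Timeout error): agent_id=2 -> matches Hank
  - ticket 5 (Memory leak): agent_id=1 -> matches George
  - ticket 6 (Off by one): agent_id=NULL, no match -> kept with NULL
  - ticket 7 (Login fails): agent_id=3 -> matches Dana
All 7 rows appear; 1 has NULL agent.

SQL:
SELECT a.title, b.name AS agent
FROM tickets a
LEFT JOIN agents b ON a.agent_id = b.id

Result:
title          | agent 
---------------+-------
Crash on save  | Jack  
Race condition | Alice 
Wrong total    | Hank  
Timeout error  | Hank  
Memory leak    | George
Off by one     | NULL  
Login fails    | Dana  


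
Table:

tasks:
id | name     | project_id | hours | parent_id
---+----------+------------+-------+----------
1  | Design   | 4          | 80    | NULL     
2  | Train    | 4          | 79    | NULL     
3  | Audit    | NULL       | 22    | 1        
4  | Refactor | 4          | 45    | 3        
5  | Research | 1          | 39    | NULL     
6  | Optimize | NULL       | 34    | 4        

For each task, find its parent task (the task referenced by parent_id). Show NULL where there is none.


This is a self-join: tasks is joined to a second copy of itself, matching each row's parent_id to another row's id. Use LEFT JOIN so rows with parent_id=NULL are kept.
  - task 1 (Design): parent_id=NULL -> NULL
  - task 2 (Train): parent_id=NULL -> NULL
  - task 3 (Audit): parent_id=1 -> Design
  - task 4 (Refactor): parent_id=3 -> Audit
  - task 5 (Research): parent_id=NULL -> NULL
  - task 6 (Optimize): parent_id=4 -> Refactor

SQL:
SELECT a.name AS item, b.name AS parent
FROM tasks a
LEFT JOIN tasks b ON a.parent_id = b.id

Result:
item     | parent  
---------+---------
Design   | NULL    
Train    | NULL    
Audit    | Design  
Refactor | Audit   
Research | NULL    
Optimize | Refactor


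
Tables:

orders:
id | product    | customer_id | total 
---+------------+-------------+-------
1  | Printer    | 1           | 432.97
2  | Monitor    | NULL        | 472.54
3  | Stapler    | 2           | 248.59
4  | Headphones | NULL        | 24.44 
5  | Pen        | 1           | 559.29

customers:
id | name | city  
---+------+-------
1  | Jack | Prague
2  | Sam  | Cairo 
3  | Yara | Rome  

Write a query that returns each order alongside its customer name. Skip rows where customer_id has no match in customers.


INNER JOIN keeps only orders rows whose customer_id matches an id in customers. Walk through each order:
  - order 1 (Printer): customer_id=1 -> matches Jack
  - order 2 (Monitor): customer_id=NULL, no match -> dropped
  - order 3 (Stapler): customer_id=2 -> matches Sam
  - order 4 (Headphones): customer_id=NULL, no match -> dropped
  - order 5 (Pen): customer_id=1 -> matches Jack
So 2 of 5 rows are dropped.

SQL:
SELECT a.product, b.name AS customer
FROM orders a
INNER JOIN customers b ON a.customer_id = b.id

Result:
product | customer
--------+---------
Printer | Jack    
Stapler | Sam     
Pen     | Jack    


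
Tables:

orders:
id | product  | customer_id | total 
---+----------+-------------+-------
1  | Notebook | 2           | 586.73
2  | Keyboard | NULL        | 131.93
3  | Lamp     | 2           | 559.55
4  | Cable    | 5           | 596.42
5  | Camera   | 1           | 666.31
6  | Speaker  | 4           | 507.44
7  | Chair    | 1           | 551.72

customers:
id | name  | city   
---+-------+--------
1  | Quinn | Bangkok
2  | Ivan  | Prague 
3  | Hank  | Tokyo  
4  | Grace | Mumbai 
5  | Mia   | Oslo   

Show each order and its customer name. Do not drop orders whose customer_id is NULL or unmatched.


LEFT JOIN keeps every row from orders (the left table); where customer_id has no match in customers, the customer columns become NULL. Walk through each order:
  - order 1 (Notebook): customer_id=2 -> matches Ivan
  - order 2 (Keyboard): customer_id=NULL, no match -> kept with NULL
  - order 3 (Lamp): customer_id=2 -> matches Ivan
  - order 4 (Cable): customer_id=5 -> matches Mia
  - order 5 (Camera): customer_id=1 -> matches Quinn
  - order 6 (Speaker): customer_id=4 -> matches Grace
  - order 7 (Chair): customer_id=1 -> matches Quinn
All 7 rows appear; 1 has NULL customer.

SQL:
SELECT a.product, b.name AS customer
FROM orders a
LEFT JOIN customers b ON a.customer_id = b.id

Result:
product  | customer
---------+---------
Notebook | Ivan    
Keyboard | NULL    
Lamp     | Ivan    
Cable    | Mia     
Camera   | Quinn   
Speaker  | Grace   
Chair    | Quinn   


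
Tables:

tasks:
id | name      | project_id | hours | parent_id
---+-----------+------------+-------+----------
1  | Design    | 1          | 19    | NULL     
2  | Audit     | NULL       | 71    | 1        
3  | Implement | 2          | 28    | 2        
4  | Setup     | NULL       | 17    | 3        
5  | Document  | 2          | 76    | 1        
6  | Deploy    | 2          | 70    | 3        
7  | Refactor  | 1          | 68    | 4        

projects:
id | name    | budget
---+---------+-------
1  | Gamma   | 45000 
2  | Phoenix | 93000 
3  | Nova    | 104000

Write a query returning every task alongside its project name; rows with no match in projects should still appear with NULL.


LEFT JOIN keeps every row from tasks (the left table); where project_id has no match in projects, the project columns become NULL. Walk through each task:
  - task 1 (Design): project_id=1 -> matches Gamma
  - task 2 (Audit): project_id=NULL, no match -> kept with NULL
  - task 3 (Implement): project_id=2 -> matches Phoenix
  - task 4 (Setup): project_id=NULL, no match -> kept with NULL
  - task 5 (Document): project_id=2 -> matches Phoenix
  - task 6 (Deploy): project_id=2 -> matches Phoenix
  - task 7 (Refactor): project_id=1 -> matches Gamma
All 7 rows appear; 2 have NULL project.

SQL:
SELECT a.name, b.name AS project
FROM tasks a
LEFT JOIN projects b ON a.project_id = b.id

Result:
name      | project
----------+--------
Design    | Gamma  
Audit     | NULL   
Implement | Phoenix
Setup     | NULL   
Document  | Phoenix
Deploy    | Phoenix
Refactor  | Gamma  


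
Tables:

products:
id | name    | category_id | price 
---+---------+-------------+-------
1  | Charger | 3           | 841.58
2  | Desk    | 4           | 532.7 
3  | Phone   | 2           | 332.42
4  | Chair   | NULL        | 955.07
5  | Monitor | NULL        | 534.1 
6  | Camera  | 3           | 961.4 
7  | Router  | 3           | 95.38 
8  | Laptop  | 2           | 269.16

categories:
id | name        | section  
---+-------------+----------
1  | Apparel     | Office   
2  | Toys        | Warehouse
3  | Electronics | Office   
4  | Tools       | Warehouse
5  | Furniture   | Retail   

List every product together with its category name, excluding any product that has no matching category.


INNER JOIN keeps only products rows whose category_id matches an id in categories. Walk through each product:
  - product 1 (Charger): category_id=3 -> matches Electronics
  - product 2 (Desk): category_id=4 -> matches Tools
  - product 3 (Phone): category_id=2 -> matches Toys
  - product 4 (Chair): category_id=NULL, no match -> dropped
  - product 5 (Monitor): category_id=NULL, no match -> dropped
  - product 6 (Camera): category_id=3 -> matches Electronics
  - product 7 (Router): category_id=3 -> matches Electronics
  - product 8 (Laptop): category_id=2 -> matches Toys
So 2 of 8 rows are dropped.

SQL:
SELECT a.name, b.name AS category
FROM products a
INNER JOIN categories b ON a.category_id = b.id

Result:
name    | category   
--------+------------
Charger | Electronics
Desk    | Tools      
Phone   | Toys       
Camera  | Electronics
Router  | Electronics
Laptop  | Toys       


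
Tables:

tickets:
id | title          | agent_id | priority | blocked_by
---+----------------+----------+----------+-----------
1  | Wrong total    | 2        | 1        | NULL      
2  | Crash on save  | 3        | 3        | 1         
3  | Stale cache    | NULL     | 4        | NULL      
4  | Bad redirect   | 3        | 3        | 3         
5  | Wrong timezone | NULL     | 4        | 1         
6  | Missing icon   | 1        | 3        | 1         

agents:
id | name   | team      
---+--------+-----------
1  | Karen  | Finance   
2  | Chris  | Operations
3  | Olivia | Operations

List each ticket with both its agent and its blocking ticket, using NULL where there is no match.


Two LEFT JOINs from the same base table tickets: one to agents via agent_id, one to tickets itself via blocked_by. Both are LEFT so every ticket is preserved.
Match against agents:
  - ticket 1 (Wrong total): agent_id=2 -> matches Chris
  - ticket 2 (Crash on save): agent_id=3 -> matches Olivia
  - ticket 3 (Stale cache): agent_id=NULL, no match -> kept with NULL
  - ticket 4 (Bad redirect): agent_id=3 -> matches Olivia
  - ticket 5 (Wrong timezone): agent_id=NULL, no match -> kept with NULL
  - ticket 6 (Missing icon): agent_id=1 -> matches Karen
Match against tickets (self):
  - ticket 1 (Wrong total): blocked_by=NULL -> NULL
  - ticket 2 (Crash on save): blocked_by=1 -> Wrong total
  - ticket 3 (Stale cache): blocked_by=NULL -> NULL
  - ticket 4 (Bad redirect): blocked_by=3 -> Stale cache
  - ticket 5 (Wrong timezone): blocked_by=1 -> Wrong total
  - ticket 6 (Missing icon): blocked_by=1 -> Wrong total

SQL:
SELECT a.title, b.name AS agent, c.title AS blocked_by
FROM tickets a
LEFT JOIN agents b ON a.agent_id = b.id
LEFT JOIN tickets c ON a.blocked_by = c.id

Result:
title          | agent  | blocked_by 
---------------+--------+------------
Wrong total    | Chris  | NULL       
Crash on save  | Olivia | Wrong total
Stale cache    | NULL   | NULL       
Bad redirect   | Olivia | Stale cache
Wrong timezone | NULL   | Wrong total
Missing icon   | Karen  | Wrong total


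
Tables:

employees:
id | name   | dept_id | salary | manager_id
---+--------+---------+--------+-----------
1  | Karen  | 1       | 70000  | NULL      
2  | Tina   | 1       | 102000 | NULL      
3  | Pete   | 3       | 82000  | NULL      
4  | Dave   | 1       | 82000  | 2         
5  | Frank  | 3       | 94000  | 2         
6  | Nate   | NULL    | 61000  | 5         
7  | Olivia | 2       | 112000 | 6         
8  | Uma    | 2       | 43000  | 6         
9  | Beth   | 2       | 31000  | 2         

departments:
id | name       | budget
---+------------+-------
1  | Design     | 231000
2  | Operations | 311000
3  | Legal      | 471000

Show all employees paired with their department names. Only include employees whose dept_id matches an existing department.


INNER JOIN keeps only employees rows whose dept_id matches an id in departments. Walk through each employee:
  - employee 1 (Karen): dept_id=1 -> matches Design
  - employee 2 (Tina): dept_id=1 -> matches Design
  - employee 3 (Pete): dept_id=3 -> matches Legal
  - employee 4 (Dave): dept_id=1 -> matches Design
  - employee 5 (Frank): dept_id=3 -> matches Legal
  - employee 6 (Nate): dept_id=NULL, no match -> dropped
  - employee 7 (Olivia): dept_id=2 -> matches Operations
  - employee 8 (Uma): dept_id=2 -> matches Operations
  - employee 9 (Beth): dept_id=2 -> matches Operations
So 1 of 9 rows is dropped.

SQL:
SELECT a.name, b.name AS department
FROM employees a
INNER JOIN departments b ON a.dept_id = b.id

Result:
name   | department
-------+-----------
Karen  | Design    
Tina   | Design    
Pete   | Legal     
Dave   | Design    
Frank  | Legal     
Olivia | Operations
Uma    | Operations
Beth   | Operations


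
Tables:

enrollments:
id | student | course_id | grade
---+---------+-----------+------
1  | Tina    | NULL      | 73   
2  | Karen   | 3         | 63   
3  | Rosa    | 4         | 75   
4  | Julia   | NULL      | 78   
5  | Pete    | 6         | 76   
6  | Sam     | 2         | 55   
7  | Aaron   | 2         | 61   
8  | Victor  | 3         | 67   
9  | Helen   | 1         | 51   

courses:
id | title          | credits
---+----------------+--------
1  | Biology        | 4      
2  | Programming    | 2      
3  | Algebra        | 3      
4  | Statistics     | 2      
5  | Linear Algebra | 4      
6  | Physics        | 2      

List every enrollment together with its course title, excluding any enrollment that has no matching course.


INNER JOIN keeps only enrollments rows whose course_id matches an id in courses. Walk through each enrollment:
  - enrollment 1 (Tina): course_id=NULL, no match -> dropped
  - enrollment 2 (Karen): course_id=3 -> matches Algebra
  - enrollment 3 (Rosa): course_id=4 -> matches Statistics
  - enrollment 4 (Julia): course_id=NULL, no match -> dropped
  - enrollment 5 (Pete): course_id=6 -> matches Physics
  - enrollment 6 (Sam): course_id=2 -> matches Programming
  - enrollment 7 (Aaron): course_id=2 -> matches Programming
  - enrollment 8 (Victor): course_id=3 -> matches Algebra
  - enrollment 9 (Helen): course_id=1 -> matches Biology
So 2 of 9 rows are dropped.

SQL:
SELECT a.student, b.title AS course
FROM enrollments a
INNER JOIN courses b ON a.course_id = b.id

Result:
student | course     
--------+------------
Karen   | Algebra    
Rosa    | Statistics 
Pete    | Physics    
Sam     | Programming
Aaron   | Programming
Victor  | Algebra    
Helen   | Biology    


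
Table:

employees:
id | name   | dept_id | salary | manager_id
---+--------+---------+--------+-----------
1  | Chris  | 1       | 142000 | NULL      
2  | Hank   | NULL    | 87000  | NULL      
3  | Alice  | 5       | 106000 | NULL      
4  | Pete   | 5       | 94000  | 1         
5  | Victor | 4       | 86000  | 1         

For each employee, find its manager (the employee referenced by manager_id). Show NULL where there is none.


This is a self-join: employees is joined to a second copy of itself, matching each row's manager_id to another row's id. Use LEFT JOIN so rows with manager_id=NULL are kept.
  - employee 1 (Chris): manager_id=NULL -> NULL
  - employee 2 (Hank): manager_id=NULL -> NULL
  - employee 3 (Alice): manager_id=NULL -> NULL
  - employee 4 (Pete): manager_id=1 -> Chris
  - employee 5 (Victor): manager_id=1 -> Chris

SQL:
SELECT a.name AS item, b.name AS manager
FROM employees a
LEFT JOIN employees b ON a.manager_id = b.id

Result:
item   | manager
-------+--------
Chris  | NULL   
Hank   | NULL   
Alice  | NULL   
Pete   | Chris  
Victor | Chris  


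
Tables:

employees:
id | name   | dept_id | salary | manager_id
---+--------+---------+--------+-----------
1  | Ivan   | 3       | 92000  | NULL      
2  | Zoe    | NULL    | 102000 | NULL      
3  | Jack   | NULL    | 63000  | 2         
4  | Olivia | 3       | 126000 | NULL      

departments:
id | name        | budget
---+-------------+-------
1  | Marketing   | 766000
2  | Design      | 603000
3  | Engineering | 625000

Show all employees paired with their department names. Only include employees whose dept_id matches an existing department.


INNER JOIN keeps only employees rows whose dept_id matches an id in departments. Walk through each employee:
  - employee 1 (Ivan): dept_id=3 -> matches Engineering
  - employee 2 (Zoe): dept_id=NULL, no match -> dropped
  - employee 3 (Jack): dept_id=NULL, no match -> dropped
  - employee 4 (Olivia): dept_id=3 -> matches Engineering
So 2 of 4 rows are dropped.

SQL:
SELECT a.name, b.name AS department
FROM employees a
INNER JOIN departments b ON a.dept_id = b.id

Result:
name   | department 
-------+------------
Ivan   | Engineering
Olivia | Engineering


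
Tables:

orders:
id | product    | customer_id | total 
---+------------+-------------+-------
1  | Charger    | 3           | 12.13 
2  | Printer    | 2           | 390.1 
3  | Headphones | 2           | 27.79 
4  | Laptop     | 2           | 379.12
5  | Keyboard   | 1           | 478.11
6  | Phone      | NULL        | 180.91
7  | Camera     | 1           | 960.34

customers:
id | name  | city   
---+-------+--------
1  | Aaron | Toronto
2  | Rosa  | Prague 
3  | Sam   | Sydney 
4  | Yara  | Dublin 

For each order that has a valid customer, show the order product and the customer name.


INNER JOIN keeps only orders rows whose customer_id matches an id in customers. Walk through each order:
  - order 1 (Charger): customer_id=3 -> matches Sam
  - order 2 (Printer): customer_id=2 -> matches Rosa
  - order 3 (Headphones): customer_id=2 -> matches Rosa
  - order 4 (Laptop): customer_id=2 -> matches Rosa
  - order 5 (Keyboard): customer_id=1 -> matches Aaron
  - order 6 (Phone): customer_id=NULL, no match -> dropped
  - order 7 (Camera): customer_id=1 -> matches Aaron
So 1 of 7 rows is dropped.

SQL:
SELECT a.product, b.name AS customer
FROM orders a
INNER JOIN customers b ON a.customer_id = b.id

Result:
product    | customer
-----------+---------
Charger    | Sam     
Printer    | Rosa    
Headphones | Rosa    
Laptop     | Rosa    
Keyboard   | Aaron   
Camera     | Aaron   
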